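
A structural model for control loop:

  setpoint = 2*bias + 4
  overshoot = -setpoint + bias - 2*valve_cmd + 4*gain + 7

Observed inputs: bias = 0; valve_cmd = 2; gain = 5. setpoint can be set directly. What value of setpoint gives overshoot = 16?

Intervening on setpoint fixes its value directly, overriding its dependence on bias.
Substituting into the overshoot equation gives overshoot = -setpoint + 23.
Solve -setpoint + 23 = 16: setpoint = (16 - 23) / -1 = 7.

setpoint = 7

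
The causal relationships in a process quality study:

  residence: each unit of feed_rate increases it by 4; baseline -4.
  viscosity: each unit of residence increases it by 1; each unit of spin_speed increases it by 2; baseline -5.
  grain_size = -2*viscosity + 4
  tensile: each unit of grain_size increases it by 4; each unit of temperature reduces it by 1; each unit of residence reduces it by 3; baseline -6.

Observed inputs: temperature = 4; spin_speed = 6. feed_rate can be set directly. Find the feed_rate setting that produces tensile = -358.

Substituting into the viscosity equation gives viscosity = 4*feed_rate + 3.
grain_size becomes -8*feed_rate - 2.
Substituting into the tensile equation gives tensile = -44*feed_rate - 6.
Solve -44*feed_rate - 6 = -358: feed_rate = (-358 + 6) / -44 = 8.

feed_rate = 8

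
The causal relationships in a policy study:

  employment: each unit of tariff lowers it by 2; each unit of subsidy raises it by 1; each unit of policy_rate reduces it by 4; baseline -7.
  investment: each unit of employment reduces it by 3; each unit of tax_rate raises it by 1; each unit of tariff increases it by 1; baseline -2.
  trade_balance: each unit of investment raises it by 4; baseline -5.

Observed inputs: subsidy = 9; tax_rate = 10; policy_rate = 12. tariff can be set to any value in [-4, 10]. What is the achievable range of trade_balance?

467 to 859

Substituting into the employment equation gives employment = -2*tariff - 46.
investment becomes 7*tariff + 146.
So trade_balance = 28*tariff + 579.
Linear in tariff, so extremes are at the endpoints: tariff = -4 gives trade_balance = 467; tariff = 10 gives trade_balance = 859.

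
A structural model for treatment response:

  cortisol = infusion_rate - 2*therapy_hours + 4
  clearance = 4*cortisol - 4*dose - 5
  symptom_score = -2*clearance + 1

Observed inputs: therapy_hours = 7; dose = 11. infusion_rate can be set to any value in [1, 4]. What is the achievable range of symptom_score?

Substituting into the cortisol equation gives cortisol = infusion_rate - 10.
This gives clearance = 4*infusion_rate - 89.
So symptom_score = -8*infusion_rate + 179.
Linear in infusion_rate, so extremes are at the endpoints: infusion_rate = 1 gives symptom_score = 171; infusion_rate = 4 gives symptom_score = 147.

147 to 171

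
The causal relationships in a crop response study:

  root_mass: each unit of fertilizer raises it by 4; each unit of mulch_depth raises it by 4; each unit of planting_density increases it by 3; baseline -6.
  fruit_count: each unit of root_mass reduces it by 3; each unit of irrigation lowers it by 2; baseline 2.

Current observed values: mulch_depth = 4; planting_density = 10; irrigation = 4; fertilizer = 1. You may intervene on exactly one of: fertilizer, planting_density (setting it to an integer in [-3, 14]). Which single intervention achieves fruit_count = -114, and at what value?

Intervening on fertilizer: with other inputs at their observed values, fruit_count = -12*fertilizer - 126. Solving for -114 gives fertilizer = -1, within [-3, 14].
Intervening on planting_density: fruit_count = -9*planting_density - 48. Reaching -114 requires planting_density = 22/3, not an integer.

set fertilizer = -1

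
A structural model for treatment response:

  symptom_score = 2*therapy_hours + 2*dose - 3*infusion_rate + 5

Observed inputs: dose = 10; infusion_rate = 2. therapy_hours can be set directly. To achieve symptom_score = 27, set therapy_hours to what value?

Substituting into the symptom_score equation gives symptom_score = 2*therapy_hours + 19.
Solve 2*therapy_hours + 19 = 27: therapy_hours = (27 - 19) / 2 = 4.

therapy_hours = 4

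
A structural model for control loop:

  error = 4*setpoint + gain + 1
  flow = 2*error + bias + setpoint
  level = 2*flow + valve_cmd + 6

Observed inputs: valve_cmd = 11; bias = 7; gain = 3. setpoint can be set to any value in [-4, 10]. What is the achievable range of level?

Substituting into the error equation gives error = 4*setpoint + 4.
Substituting into the flow equation gives flow = 9*setpoint + 15.
Substituting into the level equation gives level = 18*setpoint + 47.
Linear in setpoint, so extremes are at the endpoints: setpoint = -4 gives level = -25; setpoint = 10 gives level = 227.

-25 to 227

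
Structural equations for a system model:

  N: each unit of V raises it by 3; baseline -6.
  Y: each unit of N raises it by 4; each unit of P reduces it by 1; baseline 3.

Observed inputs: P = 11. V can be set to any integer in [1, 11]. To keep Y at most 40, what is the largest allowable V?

V = 6

Substituting into the Y equation gives Y = 12*V - 32.
Require 12*V - 32 ≤ 40, so V ≤ 6.
The largest integer in [1, 11] satisfying this is 6.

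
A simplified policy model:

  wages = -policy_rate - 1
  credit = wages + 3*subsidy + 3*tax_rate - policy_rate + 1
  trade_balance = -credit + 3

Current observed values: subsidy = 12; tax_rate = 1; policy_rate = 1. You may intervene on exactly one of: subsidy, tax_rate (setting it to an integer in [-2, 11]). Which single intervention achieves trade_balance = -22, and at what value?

set subsidy = 8

Intervening on subsidy: with other inputs at their observed values, trade_balance = -3*subsidy + 2. Solving for -22 gives subsidy = 8, within [-2, 11].
Intervening on tax_rate: trade_balance = -3*tax_rate - 31. Reaching -22 requires tax_rate = -3, outside [-2, 11].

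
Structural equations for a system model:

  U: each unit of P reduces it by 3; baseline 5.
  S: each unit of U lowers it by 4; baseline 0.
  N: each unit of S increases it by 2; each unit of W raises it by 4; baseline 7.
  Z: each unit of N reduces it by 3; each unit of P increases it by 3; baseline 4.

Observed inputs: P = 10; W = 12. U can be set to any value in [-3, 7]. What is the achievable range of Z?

Intervening on U fixes its value directly, overriding its dependence on P.
Substituting into the N equation gives N = -8*U + 55.
Z becomes 24*U - 131.
Linear in U, so extremes are at the endpoints: U = -3 gives Z = -203; U = 7 gives Z = 37.

-203 to 37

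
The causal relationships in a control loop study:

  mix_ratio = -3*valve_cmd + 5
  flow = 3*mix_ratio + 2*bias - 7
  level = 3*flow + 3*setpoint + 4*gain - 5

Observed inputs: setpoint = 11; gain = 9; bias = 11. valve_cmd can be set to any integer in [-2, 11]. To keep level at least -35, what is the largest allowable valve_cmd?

valve_cmd = 7

Substituting into the flow equation gives flow = -9*valve_cmd + 30.
So level = -27*valve_cmd + 154.
Require -27*valve_cmd + 154 ≥ -35, so valve_cmd ≤ 7.
The largest integer in [-2, 11] satisfying this is 7.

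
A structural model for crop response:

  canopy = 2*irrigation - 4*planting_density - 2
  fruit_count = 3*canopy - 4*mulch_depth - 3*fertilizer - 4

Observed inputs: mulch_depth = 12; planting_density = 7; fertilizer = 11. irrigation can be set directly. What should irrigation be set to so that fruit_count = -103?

irrigation = 12

Substituting into the canopy equation gives canopy = 2*irrigation - 30.
fruit_count becomes 6*irrigation - 175.
Solve 6*irrigation - 175 = -103: irrigation = (-103 + 175) / 6 = 12.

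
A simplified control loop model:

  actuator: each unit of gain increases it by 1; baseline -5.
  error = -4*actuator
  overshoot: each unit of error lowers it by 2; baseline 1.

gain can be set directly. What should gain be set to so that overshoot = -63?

Substituting into the error equation gives error = -4*gain + 20.
overshoot becomes 8*gain - 39.
Solve 8*gain - 39 = -63: gain = (-63 + 39) / 8 = -3.

gain = -3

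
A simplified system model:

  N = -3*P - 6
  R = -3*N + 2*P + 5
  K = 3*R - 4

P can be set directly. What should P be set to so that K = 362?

P = 9

Substituting into the R equation gives R = 11*P + 23.
This gives K = 33*P + 65.
Solve 33*P + 65 = 362: P = (362 - 65) / 33 = 9.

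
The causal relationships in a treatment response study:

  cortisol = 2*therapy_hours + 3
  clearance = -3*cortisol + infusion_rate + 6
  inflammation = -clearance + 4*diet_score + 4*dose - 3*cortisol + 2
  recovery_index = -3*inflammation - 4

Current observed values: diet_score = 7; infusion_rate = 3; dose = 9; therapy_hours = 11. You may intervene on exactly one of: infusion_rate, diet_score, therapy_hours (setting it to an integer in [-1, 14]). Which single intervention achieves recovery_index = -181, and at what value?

Intervening on infusion_rate: with other inputs at their observed values, recovery_index = 3*infusion_rate - 184. Solving for -181 gives infusion_rate = 1, within [-1, 14].
Intervening on diet_score: recovery_index = -12*diet_score - 91. Reaching -181 requires diet_score = 15/2, not an integer.
Intervening on therapy_hours: the paths from therapy_hours to recovery_index cancel (net effect zero), leaving recovery_index = -175; -181 is unreachable this way.

set infusion_rate = 1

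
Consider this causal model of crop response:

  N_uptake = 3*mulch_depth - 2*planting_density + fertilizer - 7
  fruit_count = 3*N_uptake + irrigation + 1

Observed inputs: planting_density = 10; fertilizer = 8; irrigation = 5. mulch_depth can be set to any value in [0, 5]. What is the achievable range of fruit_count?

-51 to -6

Substituting into the N_uptake equation gives N_uptake = 3*mulch_depth - 19.
This gives fruit_count = 9*mulch_depth - 51.
Linear in mulch_depth, so extremes are at the endpoints: mulch_depth = 0 gives fruit_count = -51; mulch_depth = 5 gives fruit_count = -6.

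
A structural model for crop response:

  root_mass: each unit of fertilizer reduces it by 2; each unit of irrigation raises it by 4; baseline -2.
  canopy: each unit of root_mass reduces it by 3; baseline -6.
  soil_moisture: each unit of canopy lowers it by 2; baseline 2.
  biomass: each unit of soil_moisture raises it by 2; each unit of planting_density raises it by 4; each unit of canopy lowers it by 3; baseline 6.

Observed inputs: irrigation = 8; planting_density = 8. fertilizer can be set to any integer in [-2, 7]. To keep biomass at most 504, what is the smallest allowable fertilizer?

Substituting into the root_mass equation gives root_mass = -2*fertilizer + 30.
This gives canopy = 6*fertilizer - 96.
soil_moisture becomes -12*fertilizer + 194.
Substituting into the biomass equation gives biomass = -42*fertilizer + 714.
Require -42*fertilizer + 714 ≤ 504, so fertilizer ≥ 5.
The smallest integer in [-2, 7] satisfying this is 5.

fertilizer = 5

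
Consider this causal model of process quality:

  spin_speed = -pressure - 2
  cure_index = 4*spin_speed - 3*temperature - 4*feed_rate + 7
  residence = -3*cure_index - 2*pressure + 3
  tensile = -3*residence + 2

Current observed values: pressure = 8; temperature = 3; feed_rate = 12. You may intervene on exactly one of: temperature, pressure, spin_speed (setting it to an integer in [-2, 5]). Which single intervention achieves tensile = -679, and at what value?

set pressure = 5

Intervening on temperature: tensile = -27*temperature - 688. Reaching -679 requires temperature = -1/3, not an integer.
Intervening on pressure: with other inputs at their observed values, tensile = -30*pressure - 529. Solving for -679 gives pressure = 5, within [-2, 5].
Intervening on spin_speed: tensile = 36*spin_speed - 409. Reaching -679 requires spin_speed = -15/2, not an integer.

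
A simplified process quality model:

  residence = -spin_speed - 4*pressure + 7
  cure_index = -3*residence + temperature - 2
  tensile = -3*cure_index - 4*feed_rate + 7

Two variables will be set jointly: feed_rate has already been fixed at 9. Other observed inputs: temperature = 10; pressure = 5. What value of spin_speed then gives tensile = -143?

With feed_rate held at 9:
Substituting into the residence equation gives residence = -spin_speed - 13.
Substituting into the cure_index equation gives cure_index = 3*spin_speed + 47.
tensile becomes -9*spin_speed - 170.
Solve -9*spin_speed - 170 = -143: spin_speed = (-143 + 170) / -9 = -3.

spin_speed = -3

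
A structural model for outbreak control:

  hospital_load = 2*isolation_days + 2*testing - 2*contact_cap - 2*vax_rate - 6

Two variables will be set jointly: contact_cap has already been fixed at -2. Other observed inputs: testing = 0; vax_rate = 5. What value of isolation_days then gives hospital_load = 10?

isolation_days = 11

With contact_cap held at -2:
Substituting into the hospital_load equation gives hospital_load = 2*isolation_days - 12.
Solve 2*isolation_days - 12 = 10: isolation_days = (10 + 12) / 2 = 11.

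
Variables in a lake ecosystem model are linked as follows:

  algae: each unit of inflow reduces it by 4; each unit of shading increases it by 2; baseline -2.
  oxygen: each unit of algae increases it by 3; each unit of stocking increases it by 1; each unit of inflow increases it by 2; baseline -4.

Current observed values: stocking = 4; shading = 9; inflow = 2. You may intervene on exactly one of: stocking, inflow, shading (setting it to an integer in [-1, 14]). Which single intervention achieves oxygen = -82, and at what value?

Intervening on stocking: oxygen = stocking + 24. Reaching -82 requires stocking = -106, outside [-1, 14].
Intervening on inflow: with other inputs at their observed values, oxygen = -10*inflow + 48. Solving for -82 gives inflow = 13, within [-1, 14].
Intervening on shading: oxygen = 6*shading - 26. Reaching -82 requires shading = -28/3, not an integer.

set inflow = 13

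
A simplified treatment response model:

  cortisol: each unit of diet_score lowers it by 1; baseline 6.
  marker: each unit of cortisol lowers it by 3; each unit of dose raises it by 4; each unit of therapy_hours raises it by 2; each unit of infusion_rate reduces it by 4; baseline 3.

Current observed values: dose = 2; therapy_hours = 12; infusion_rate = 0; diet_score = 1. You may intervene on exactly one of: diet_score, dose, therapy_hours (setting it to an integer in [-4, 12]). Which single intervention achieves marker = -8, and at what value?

set therapy_hours = -2

Intervening on diet_score: marker = 3*diet_score + 17. Reaching -8 requires diet_score = -25/3, not an integer.
Intervening on dose: marker = 4*dose + 12. Reaching -8 requires dose = -5, outside [-4, 12].
Intervening on therapy_hours: with other inputs at their observed values, marker = 2*therapy_hours - 4. Solving for -8 gives therapy_hours = -2, within [-4, 12].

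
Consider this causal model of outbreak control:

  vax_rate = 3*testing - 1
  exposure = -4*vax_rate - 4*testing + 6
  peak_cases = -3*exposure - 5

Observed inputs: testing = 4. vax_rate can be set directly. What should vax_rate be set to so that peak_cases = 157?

Intervening on vax_rate fixes its value directly, overriding its dependence on testing.
Substituting into the exposure equation gives exposure = -4*vax_rate - 10.
Substituting into the peak_cases equation gives peak_cases = 12*vax_rate + 25.
Solve 12*vax_rate + 25 = 157: vax_rate = (157 - 25) / 12 = 11.

vax_rate = 11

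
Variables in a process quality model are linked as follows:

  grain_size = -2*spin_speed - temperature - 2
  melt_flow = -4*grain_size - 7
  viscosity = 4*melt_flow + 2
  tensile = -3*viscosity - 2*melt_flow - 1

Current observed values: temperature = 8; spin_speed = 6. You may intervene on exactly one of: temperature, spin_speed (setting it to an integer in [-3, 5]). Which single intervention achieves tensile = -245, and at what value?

set spin_speed = -2

Intervening on temperature: tensile = -56*temperature - 693. Reaching -245 requires temperature = -8, outside [-3, 5].
Intervening on spin_speed: with other inputs at their observed values, tensile = -112*spin_speed - 469. Solving for -245 gives spin_speed = -2, within [-3, 5].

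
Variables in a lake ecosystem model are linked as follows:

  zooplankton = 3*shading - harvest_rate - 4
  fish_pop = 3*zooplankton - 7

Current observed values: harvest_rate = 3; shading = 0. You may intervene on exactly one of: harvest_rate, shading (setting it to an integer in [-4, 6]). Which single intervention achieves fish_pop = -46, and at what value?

Intervening on harvest_rate: fish_pop = -3*harvest_rate - 19. Reaching -46 requires harvest_rate = 9, outside [-4, 6].
Intervening on shading: with other inputs at their observed values, fish_pop = 9*shading - 28. Solving for -46 gives shading = -2, within [-4, 6].

set shading = -2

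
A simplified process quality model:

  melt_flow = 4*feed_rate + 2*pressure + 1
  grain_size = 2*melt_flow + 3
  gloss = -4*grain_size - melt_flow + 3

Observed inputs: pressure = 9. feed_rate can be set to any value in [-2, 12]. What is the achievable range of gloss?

Substituting into the melt_flow equation gives melt_flow = 4*feed_rate + 19.
Substituting into the grain_size equation gives grain_size = 8*feed_rate + 41.
Substituting into the gloss equation gives gloss = -36*feed_rate - 180.
Linear in feed_rate, so extremes are at the endpoints: feed_rate = -2 gives gloss = -108; feed_rate = 12 gives gloss = -612.

-612 to -108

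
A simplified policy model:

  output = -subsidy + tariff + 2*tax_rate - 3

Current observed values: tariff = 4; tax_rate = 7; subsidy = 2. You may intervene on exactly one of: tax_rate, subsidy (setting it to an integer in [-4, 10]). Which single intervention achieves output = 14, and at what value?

Intervening on tax_rate: output = 2*tax_rate - 1. Reaching 14 requires tax_rate = 15/2, not an integer.
Intervening on subsidy: with other inputs at their observed values, output = -subsidy + 15. Solving for 14 gives subsidy = 1, within [-4, 10].

set subsidy = 1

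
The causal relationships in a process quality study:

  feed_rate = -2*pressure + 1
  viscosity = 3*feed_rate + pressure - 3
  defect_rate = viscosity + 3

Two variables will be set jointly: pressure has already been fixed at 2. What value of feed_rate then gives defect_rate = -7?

feed_rate = -3

With pressure held at 2:
Intervening on feed_rate fixes its value directly, overriding its dependence on pressure.
Substituting into the viscosity equation gives viscosity = 3*feed_rate - 1.
Substituting into the defect_rate equation gives defect_rate = 3*feed_rate + 2.
Solve 3*feed_rate + 2 = -7: feed_rate = (-7 - 2) / 3 = -3.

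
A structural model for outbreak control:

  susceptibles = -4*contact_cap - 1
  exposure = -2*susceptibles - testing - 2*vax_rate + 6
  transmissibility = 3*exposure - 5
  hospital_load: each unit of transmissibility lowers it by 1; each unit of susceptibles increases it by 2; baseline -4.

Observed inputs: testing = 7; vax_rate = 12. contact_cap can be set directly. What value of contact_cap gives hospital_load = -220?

Substituting into the exposure equation gives exposure = 8*contact_cap - 23.
Substituting into the transmissibility equation gives transmissibility = 24*contact_cap - 74.
This gives hospital_load = -32*contact_cap + 68.
Solve -32*contact_cap + 68 = -220: contact_cap = (-220 - 68) / -32 = 9.

contact_cap = 9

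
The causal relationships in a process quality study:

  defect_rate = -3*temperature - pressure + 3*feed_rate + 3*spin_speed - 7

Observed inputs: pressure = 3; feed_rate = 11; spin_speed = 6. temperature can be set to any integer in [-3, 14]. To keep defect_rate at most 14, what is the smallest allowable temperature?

Substituting into the defect_rate equation gives defect_rate = -3*temperature + 41.
Require -3*temperature + 41 ≤ 14, so temperature ≥ 9.
The smallest integer in [-3, 14] satisfying this is 9.

temperature = 9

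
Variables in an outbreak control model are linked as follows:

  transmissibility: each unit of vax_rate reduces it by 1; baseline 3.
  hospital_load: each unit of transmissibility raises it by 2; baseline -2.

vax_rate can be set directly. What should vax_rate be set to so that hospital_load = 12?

Substituting into the hospital_load equation gives hospital_load = -2*vax_rate + 4.
Solve -2*vax_rate + 4 = 12: vax_rate = (12 - 4) / -2 = -4.

vax_rate = -4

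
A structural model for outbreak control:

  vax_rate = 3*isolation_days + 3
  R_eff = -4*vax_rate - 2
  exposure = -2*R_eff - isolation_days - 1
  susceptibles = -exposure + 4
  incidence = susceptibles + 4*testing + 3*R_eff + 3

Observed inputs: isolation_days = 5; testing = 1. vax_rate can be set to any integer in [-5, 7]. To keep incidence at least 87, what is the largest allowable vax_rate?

Intervening on vax_rate fixes its value directly, overriding its dependence on isolation_days.
Substituting into the exposure equation gives exposure = 8*vax_rate - 2.
This gives susceptibles = -8*vax_rate + 6.
This gives incidence = -20*vax_rate + 7.
Require -20*vax_rate + 7 ≥ 87, so vax_rate ≤ -4.
The largest integer in [-5, 7] satisfying this is -4.

vax_rate = -4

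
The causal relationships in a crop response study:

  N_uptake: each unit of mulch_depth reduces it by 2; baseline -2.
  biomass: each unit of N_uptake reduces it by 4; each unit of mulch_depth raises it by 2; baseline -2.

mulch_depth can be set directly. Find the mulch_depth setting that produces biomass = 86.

Substituting into the biomass equation gives biomass = 10*mulch_depth + 6.
Solve 10*mulch_depth + 6 = 86: mulch_depth = (86 - 6) / 10 = 8.

mulch_depth = 8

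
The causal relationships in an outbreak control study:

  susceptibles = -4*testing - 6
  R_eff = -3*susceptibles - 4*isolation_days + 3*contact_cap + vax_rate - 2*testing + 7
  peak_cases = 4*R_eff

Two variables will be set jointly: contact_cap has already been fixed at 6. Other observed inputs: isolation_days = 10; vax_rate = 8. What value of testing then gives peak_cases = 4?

testing = -1

With contact_cap held at 6:
Substituting into the R_eff equation gives R_eff = 10*testing + 11.
This gives peak_cases = 40*testing + 44.
Solve 40*testing + 44 = 4: testing = (4 - 44) / 40 = -1.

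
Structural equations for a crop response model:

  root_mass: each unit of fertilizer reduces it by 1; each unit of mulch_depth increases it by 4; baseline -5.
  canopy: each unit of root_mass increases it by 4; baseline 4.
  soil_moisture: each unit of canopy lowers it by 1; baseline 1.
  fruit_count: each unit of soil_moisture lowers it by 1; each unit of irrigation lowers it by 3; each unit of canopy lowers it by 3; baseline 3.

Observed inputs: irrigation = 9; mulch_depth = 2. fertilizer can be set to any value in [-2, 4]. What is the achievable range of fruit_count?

-73 to -25

Substituting into the root_mass equation gives root_mass = -fertilizer + 3.
So canopy = -4*fertilizer + 16.
soil_moisture becomes 4*fertilizer - 15.
So fruit_count = 8*fertilizer - 57.
Linear in fertilizer, so extremes are at the endpoints: fertilizer = -2 gives fruit_count = -73; fertilizer = 4 gives fruit_count = -25.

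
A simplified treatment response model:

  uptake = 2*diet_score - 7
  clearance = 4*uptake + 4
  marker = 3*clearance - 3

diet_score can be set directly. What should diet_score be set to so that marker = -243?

diet_score = -7

Substituting into the clearance equation gives clearance = 8*diet_score - 24.
Substituting into the marker equation gives marker = 24*diet_score - 75.
Solve 24*diet_score - 75 = -243: diet_score = (-243 + 75) / 24 = -7.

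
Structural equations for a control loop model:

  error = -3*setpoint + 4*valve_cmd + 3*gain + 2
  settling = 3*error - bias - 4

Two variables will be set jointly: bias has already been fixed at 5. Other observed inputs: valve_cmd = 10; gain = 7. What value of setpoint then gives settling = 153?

setpoint = 3

With bias held at 5:
Substituting into the error equation gives error = -3*setpoint + 63.
settling becomes -9*setpoint + 180.
Solve -9*setpoint + 180 = 153: setpoint = (153 - 180) / -9 = 3.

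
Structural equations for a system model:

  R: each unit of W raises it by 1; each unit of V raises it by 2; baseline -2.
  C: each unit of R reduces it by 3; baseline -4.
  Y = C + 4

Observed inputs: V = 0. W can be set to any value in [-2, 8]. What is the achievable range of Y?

-18 to 12

Substituting into the R equation gives R = W - 2.
Substituting into the C equation gives C = -3*W + 2.
Y becomes -3*W + 6.
Linear in W, so extremes are at the endpoints: W = -2 gives Y = 12; W = 8 gives Y = -18.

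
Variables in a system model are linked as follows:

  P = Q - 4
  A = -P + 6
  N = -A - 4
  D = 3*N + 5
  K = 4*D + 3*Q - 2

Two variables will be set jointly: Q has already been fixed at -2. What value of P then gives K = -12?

P = 8

With Q held at -2:
Intervening on P fixes its value directly, overriding its dependence on Q.
Substituting into the N equation gives N = P - 10.
So D = 3*P - 25.
So K = 12*P - 108.
Solve 12*P - 108 = -12: P = (-12 + 108) / 12 = 8.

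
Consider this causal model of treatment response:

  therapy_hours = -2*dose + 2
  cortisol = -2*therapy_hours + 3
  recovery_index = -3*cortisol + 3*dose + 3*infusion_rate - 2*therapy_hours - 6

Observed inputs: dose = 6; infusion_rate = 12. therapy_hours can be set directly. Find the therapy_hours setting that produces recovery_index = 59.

therapy_hours = 5

Intervening on therapy_hours fixes its value directly, overriding its dependence on dose.
Substituting into the recovery_index equation gives recovery_index = 4*therapy_hours + 39.
Solve 4*therapy_hours + 39 = 59: therapy_hours = (59 - 39) / 4 = 5.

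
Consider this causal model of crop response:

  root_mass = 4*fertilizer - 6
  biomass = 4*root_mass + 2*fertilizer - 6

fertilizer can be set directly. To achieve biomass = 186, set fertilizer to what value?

fertilizer = 12

Substituting into the biomass equation gives biomass = 18*fertilizer - 30.
Solve 18*fertilizer - 30 = 186: fertilizer = (186 + 30) / 18 = 12.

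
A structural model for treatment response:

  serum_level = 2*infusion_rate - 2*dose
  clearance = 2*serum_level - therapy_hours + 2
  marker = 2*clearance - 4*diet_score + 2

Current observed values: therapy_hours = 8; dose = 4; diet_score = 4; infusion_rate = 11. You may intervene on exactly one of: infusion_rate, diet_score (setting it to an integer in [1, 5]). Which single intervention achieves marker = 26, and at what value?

set diet_score = 5

Intervening on infusion_rate: marker = 8*infusion_rate - 58. Reaching 26 requires infusion_rate = 21/2, not an integer.
Intervening on diet_score: with other inputs at their observed values, marker = -4*diet_score + 46. Solving for 26 gives diet_score = 5, within [1, 5].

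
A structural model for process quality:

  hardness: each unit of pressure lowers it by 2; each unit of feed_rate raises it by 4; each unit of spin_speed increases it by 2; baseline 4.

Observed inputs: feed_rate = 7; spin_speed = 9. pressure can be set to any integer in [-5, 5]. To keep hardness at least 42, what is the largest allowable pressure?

pressure = 4

Substituting into the hardness equation gives hardness = -2*pressure + 50.
Require -2*pressure + 50 ≥ 42, so pressure ≤ 4.
The largest integer in [-5, 5] satisfying this is 4.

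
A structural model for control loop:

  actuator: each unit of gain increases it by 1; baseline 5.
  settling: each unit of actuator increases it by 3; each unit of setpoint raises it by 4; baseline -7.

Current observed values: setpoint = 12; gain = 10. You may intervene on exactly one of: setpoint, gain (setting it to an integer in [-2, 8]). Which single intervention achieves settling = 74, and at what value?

set gain = 6

Intervening on setpoint: settling = 4*setpoint + 38. Reaching 74 requires setpoint = 9, outside [-2, 8].
Intervening on gain: with other inputs at their observed values, settling = 3*gain + 56. Solving for 74 gives gain = 6, within [-2, 8].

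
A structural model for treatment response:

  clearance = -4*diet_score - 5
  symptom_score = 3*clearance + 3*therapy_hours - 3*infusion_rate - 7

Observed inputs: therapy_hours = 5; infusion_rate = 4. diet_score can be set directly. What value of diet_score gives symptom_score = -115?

diet_score = 8

Substituting into the symptom_score equation gives symptom_score = -12*diet_score - 19.
Solve -12*diet_score - 19 = -115: diet_score = (-115 + 19) / -12 = 8.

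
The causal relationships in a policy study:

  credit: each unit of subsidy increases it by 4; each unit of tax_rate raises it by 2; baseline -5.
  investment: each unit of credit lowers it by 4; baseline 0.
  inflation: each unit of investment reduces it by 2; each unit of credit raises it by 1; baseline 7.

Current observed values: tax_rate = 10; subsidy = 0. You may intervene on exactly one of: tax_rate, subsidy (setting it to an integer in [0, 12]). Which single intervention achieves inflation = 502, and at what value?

Intervening on tax_rate: inflation = 18*tax_rate - 38. Reaching 502 requires tax_rate = 30, outside [0, 12].
Intervening on subsidy: with other inputs at their observed values, inflation = 36*subsidy + 142. Solving for 502 gives subsidy = 10, within [0, 12].

set subsidy = 10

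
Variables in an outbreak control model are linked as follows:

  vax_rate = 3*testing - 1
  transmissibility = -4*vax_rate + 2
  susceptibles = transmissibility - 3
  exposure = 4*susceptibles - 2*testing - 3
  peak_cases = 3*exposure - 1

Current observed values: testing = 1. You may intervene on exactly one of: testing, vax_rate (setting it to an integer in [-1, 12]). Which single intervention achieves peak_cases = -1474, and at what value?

Intervening on testing: with other inputs at their observed values, peak_cases = -150*testing + 26. Solving for -1474 gives testing = 10, within [-1, 12].
Intervening on vax_rate: peak_cases = -48*vax_rate - 28. Reaching -1474 requires vax_rate = 241/8, not an integer.

set testing = 10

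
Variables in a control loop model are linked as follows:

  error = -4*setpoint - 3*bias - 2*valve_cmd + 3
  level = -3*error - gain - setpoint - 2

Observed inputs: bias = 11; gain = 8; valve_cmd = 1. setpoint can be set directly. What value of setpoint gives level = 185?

setpoint = 9

Substituting into the error equation gives error = -4*setpoint - 32.
This gives level = 11*setpoint + 86.
Solve 11*setpoint + 86 = 185: setpoint = (185 - 86) / 11 = 9.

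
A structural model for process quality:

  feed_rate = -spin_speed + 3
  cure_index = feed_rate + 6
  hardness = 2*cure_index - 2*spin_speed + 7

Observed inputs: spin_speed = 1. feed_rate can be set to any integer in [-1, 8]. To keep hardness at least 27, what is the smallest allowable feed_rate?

Intervening on feed_rate fixes its value directly, overriding its dependence on spin_speed.
Substituting into the hardness equation gives hardness = 2*feed_rate + 17.
Require 2*feed_rate + 17 ≥ 27, so feed_rate ≥ 5.
The smallest integer in [-1, 8] satisfying this is 5.

feed_rate = 5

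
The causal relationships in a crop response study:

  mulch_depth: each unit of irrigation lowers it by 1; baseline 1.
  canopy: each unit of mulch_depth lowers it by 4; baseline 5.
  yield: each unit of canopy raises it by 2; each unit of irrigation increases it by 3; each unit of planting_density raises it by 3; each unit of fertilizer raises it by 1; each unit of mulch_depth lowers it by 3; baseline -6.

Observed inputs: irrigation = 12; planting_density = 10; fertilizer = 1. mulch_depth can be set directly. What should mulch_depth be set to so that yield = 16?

mulch_depth = 5

Intervening on mulch_depth fixes its value directly, overriding its dependence on irrigation.
Substituting into the yield equation gives yield = -11*mulch_depth + 71.
Solve -11*mulch_depth + 71 = 16: mulch_depth = (16 - 71) / -11 = 5.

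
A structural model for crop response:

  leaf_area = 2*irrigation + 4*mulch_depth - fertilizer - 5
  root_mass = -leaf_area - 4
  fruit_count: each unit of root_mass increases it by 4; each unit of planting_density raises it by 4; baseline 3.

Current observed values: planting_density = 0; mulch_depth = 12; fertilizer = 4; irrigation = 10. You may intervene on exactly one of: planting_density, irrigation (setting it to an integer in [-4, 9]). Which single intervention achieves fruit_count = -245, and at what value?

Intervening on planting_density: with other inputs at their observed values, fruit_count = 4*planting_density - 249. Solving for -245 gives planting_density = 1, within [-4, 9].
Intervening on irrigation: fruit_count = -8*irrigation - 169. Reaching -245 requires irrigation = 19/2, not an integer.

set planting_density = 1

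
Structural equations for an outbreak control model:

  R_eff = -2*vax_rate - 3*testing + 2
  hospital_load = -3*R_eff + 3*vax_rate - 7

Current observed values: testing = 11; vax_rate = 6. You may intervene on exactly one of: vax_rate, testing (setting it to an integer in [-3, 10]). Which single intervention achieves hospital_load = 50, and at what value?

Intervening on vax_rate: hospital_load = 9*vax_rate + 86. Reaching 50 requires vax_rate = -4, outside [-3, 10].
Intervening on testing: with other inputs at their observed values, hospital_load = 9*testing + 41. Solving for 50 gives testing = 1, within [-3, 10].

set testing = 1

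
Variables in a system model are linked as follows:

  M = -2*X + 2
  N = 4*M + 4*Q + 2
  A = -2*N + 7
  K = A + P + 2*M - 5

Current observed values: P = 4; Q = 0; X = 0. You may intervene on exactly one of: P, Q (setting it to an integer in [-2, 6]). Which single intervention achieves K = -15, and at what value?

Intervening on P: with other inputs at their observed values, K = P - 14. Solving for -15 gives P = -1, within [-2, 6].
Intervening on Q: K = -8*Q - 10. Reaching -15 requires Q = 5/8, not an integer.

set P = -1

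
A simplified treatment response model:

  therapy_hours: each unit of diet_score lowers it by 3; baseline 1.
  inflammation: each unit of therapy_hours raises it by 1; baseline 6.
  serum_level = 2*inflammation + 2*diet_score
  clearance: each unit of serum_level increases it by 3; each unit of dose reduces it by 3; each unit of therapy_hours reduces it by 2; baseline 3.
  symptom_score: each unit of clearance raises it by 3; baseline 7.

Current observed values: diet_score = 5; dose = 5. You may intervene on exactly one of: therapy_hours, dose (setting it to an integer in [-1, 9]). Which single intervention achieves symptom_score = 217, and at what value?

Intervening on therapy_hours: with other inputs at their observed values, symptom_score = 12*therapy_hours + 169. Solving for 217 gives therapy_hours = 4, within [-1, 9].
Intervening on dose: symptom_score = -9*dose + 46. Reaching 217 requires dose = -19, outside [-1, 9].

set therapy_hours = 4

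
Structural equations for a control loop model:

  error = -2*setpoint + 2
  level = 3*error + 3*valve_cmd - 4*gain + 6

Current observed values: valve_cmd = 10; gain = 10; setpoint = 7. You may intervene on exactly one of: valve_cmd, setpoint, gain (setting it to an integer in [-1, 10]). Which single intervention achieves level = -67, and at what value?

Intervening on valve_cmd: with other inputs at their observed values, level = 3*valve_cmd - 70. Solving for -67 gives valve_cmd = 1, within [-1, 10].
Intervening on setpoint: level = -6*setpoint + 2. Reaching -67 requires setpoint = 23/2, not an integer.
Intervening on gain: level = -4*gain. Reaching -67 requires gain = 67/4, not an integer.

set valve_cmd = 1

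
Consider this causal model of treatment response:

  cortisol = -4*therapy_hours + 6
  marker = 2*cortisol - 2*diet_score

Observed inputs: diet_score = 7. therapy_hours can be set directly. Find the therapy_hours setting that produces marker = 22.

Substituting into the marker equation gives marker = -8*therapy_hours - 2.
Solve -8*therapy_hours - 2 = 22: therapy_hours = (22 + 2) / -8 = -3.

therapy_hours = -3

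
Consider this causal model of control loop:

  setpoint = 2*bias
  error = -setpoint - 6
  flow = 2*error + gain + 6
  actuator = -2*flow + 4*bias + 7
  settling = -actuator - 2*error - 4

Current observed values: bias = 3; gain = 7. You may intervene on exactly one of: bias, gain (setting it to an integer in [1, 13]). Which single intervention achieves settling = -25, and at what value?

Intervening on bias: settling = -8*bias + 3. Reaching -25 requires bias = 7/2, not an integer.
Intervening on gain: with other inputs at their observed values, settling = 2*gain - 35. Solving for -25 gives gain = 5, within [1, 13].

set gain = 5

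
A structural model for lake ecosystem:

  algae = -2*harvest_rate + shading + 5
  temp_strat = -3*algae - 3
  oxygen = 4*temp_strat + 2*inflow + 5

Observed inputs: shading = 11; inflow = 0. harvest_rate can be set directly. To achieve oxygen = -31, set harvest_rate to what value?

Substituting into the algae equation gives algae = -2*harvest_rate + 16.
Substituting into the temp_strat equation gives temp_strat = 6*harvest_rate - 51.
Substituting into the oxygen equation gives oxygen = 24*harvest_rate - 199.
Solve 24*harvest_rate - 199 = -31: harvest_rate = (-31 + 199) / 24 = 7.

harvest_rate = 7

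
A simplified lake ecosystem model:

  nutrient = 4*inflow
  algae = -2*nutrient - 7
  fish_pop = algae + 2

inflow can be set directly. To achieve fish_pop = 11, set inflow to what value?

Substituting into the algae equation gives algae = -8*inflow - 7.
Substituting into the fish_pop equation gives fish_pop = -8*inflow - 5.
Solve -8*inflow - 5 = 11: inflow = (11 + 5) / -8 = -2.

inflow = -2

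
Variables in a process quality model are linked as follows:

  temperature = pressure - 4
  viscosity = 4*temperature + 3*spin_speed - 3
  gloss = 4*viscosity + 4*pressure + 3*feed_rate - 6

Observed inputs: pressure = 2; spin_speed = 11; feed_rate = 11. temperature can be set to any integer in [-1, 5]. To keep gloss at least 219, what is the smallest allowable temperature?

temperature = 4

Intervening on temperature fixes its value directly, overriding its dependence on pressure.
Substituting into the viscosity equation gives viscosity = 4*temperature + 30.
gloss becomes 16*temperature + 155.
Require 16*temperature + 155 ≥ 219, so temperature ≥ 4.
The smallest integer in [-1, 5] satisfying this is 4.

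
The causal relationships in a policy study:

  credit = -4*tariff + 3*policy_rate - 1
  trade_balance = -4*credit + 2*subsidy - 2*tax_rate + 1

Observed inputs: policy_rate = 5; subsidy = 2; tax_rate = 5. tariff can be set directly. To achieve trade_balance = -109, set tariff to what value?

tariff = -3

Substituting into the credit equation gives credit = -4*tariff + 14.
Substituting into the trade_balance equation gives trade_balance = 16*tariff - 61.
Solve 16*tariff - 61 = -109: tariff = (-109 + 61) / 16 = -3.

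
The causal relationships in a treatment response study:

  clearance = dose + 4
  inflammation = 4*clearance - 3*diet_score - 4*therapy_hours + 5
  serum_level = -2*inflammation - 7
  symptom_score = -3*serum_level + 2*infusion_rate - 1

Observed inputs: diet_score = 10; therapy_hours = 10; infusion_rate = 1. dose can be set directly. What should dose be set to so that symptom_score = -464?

dose = -8

Substituting into the inflammation equation gives inflammation = 4*dose - 49.
So serum_level = -8*dose + 91.
This gives symptom_score = 24*dose - 272.
Solve 24*dose - 272 = -464: dose = (-464 + 272) / 24 = -8.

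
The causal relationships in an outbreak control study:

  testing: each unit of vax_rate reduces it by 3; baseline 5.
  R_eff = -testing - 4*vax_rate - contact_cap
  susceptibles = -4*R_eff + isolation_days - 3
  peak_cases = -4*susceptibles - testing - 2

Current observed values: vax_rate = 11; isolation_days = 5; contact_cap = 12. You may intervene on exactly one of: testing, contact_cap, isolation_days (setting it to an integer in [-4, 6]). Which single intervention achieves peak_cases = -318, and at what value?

Intervening on testing: peak_cases = -17*testing - 906. Reaching -318 requires testing = -588/17, not an integer.
Intervening on contact_cap: with other inputs at their observed values, peak_cases = -16*contact_cap - 238. Solving for -318 gives contact_cap = 5, within [-4, 6].
Intervening on isolation_days: peak_cases = -4*isolation_days - 410. Reaching -318 requires isolation_days = -23, outside [-4, 6].

set contact_cap = 5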